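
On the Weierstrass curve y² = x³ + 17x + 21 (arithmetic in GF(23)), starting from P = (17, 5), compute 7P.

(14, 17)

Double-and-add on 7 = (111)₂. Start with P = (17, 5) for the leading 1-bit.
double: tangent at (17, 5): λ = (3·17² + 17)/(2·5) ≡ 10/10. 10⁻¹ ≡ 7 (mod 23), so λ ≡ 10·7 ≡ 1.
  x = λ² - 17 - 17 = 1 - 34 ≡ 13; y = λ·(17 - 13) - 5 ≡ 22. → (13, 22)
add P: (13, 22) + (17, 5). λ = (5 - 22)/(17 - 13) ≡ 6/4 mod 23. 4⁻¹ ≡ 6 (mod 23) since 4·6 = 24 ≡ 1, so λ ≡ 13.
  x = λ² - 13 - 17 = 169 - 30 ≡ 1; y = λ·(13 - 1) - 22 ≡ 19. → (1, 19)
double: tangent at (1, 19): λ = (3·1² + 17)/(2·19) ≡ 20/15. 15⁻¹ ≡ 20 (mod 23), so λ ≡ 20·20 ≡ 9.
  x = λ² - 1 - 1 = 81 - 2 ≡ 10; y = λ·(1 - 10) - 19 ≡ 15. → (10, 15)
add P: (10, 15) + (17, 5). λ = (5 - 15)/(17 - 10) ≡ 13/7 mod 23. 7⁻¹ ≡ 10 (mod 23) since 7·10 = 70 ≡ 1, so λ ≡ 15.
  x = λ² - 10 - 17 = 225 - 27 ≡ 14; y = λ·(10 - 14) - 15 ≡ 17. → (14, 17)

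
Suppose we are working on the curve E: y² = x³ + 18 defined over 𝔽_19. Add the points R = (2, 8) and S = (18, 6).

(2, 8) + (18, 6). λ = (6 - 8)/(18 - 2) ≡ 17/16 mod 19. 16⁻¹ ≡ 6 (mod 19) since 16·6 = 96 ≡ 1, so λ ≡ 7.
  x = λ² - 2 - 18 = 49 - 20 ≡ 10; y = λ·(2 - 10) - 8 ≡ 12. → (10, 12)

(10, 12)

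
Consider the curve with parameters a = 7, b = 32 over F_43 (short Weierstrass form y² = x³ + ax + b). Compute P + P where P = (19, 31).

(41, 15)

tangent at (19, 31): λ = (3·19² + 7)/(2·31) ≡ 15/19. 19⁻¹ ≡ 34 (mod 43), so λ ≡ 15·34 ≡ 37.
  x = λ² - 19 - 19 = 1369 - 38 ≡ 41; y = λ·(19 - 41) - 31 ≡ 15. → (41, 15)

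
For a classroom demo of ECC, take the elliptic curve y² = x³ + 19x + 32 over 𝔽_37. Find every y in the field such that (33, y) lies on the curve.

x³ + 19x + 32 = 36596 ≡ 3 (mod 37).
Square roots of 3 mod 37: 15 and 22 (since 15² = 225 ≡ 3).

15, 22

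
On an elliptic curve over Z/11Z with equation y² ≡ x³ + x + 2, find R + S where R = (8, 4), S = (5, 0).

(1, 9)

(8, 4) + (5, 0). λ = (0 - 4)/(5 - 8) ≡ 7/8 mod 11. 8⁻¹ ≡ 7 (mod 11), so λ ≡ 5.
  x = λ² - 8 - 5 = 25 - 13 ≡ 1; y = λ·(8 - 1) - 4 ≡ 9. → (1, 9)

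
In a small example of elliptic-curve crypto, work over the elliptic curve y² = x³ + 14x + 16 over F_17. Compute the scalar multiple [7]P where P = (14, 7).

(9, 15)

Repeated addition: build up to 7P.
2P: tangent at (14, 7): λ = (3·14² + 14)/(2·7) ≡ 7/14. 14⁻¹ ≡ 11 (mod 17) since 14·11 = 154 ≡ 1, so λ ≡ 7·11 ≡ 9.
  x = λ² - 14 - 14 = 81 - 28 ≡ 2; y = λ·(14 - 2) - 7 ≡ 16. → (2, 16)
3P: (2, 16) + (14, 7). λ = (7 - 16)/(14 - 2) ≡ 8/12 mod 17. 12⁻¹ ≡ 10 (mod 17), so λ ≡ 12.
  x = λ² - 2 - 14 = 144 - 16 ≡ 9; y = λ·(2 - 9) - 16 ≡ 2. → (9, 2)
4P: (9, 2) + (14, 7). λ = (7 - 2)/(14 - 9) ≡ 5/5 mod 17. 5⁻¹ ≡ 7 (mod 17), so λ ≡ 1.
  x = λ² - 9 - 14 = 1 - 23 ≡ 12; y = λ·(9 - 12) - 2 ≡ 12. → (12, 12)
5P: (12, 12) + (14, 7). λ = (7 - 12)/(14 - 12) ≡ 12/2 mod 17. 2⁻¹ ≡ 9 (mod 17) since 2·9 = 18 ≡ 1, so λ ≡ 6.
  x = λ² - 12 - 14 = 36 - 26 ≡ 10; y = λ·(12 - 10) - 12 ≡ 0. → (10, 0)
6P: (10, 0) + (14, 7). λ = (7 - 0)/(14 - 10) ≡ 7/4 mod 17. 4⁻¹ ≡ 13 (mod 17), so λ ≡ 6.
  x = λ² - 10 - 14 = 36 - 24 ≡ 12; y = λ·(10 - 12) - 0 ≡ 5. → (12, 5)
7P: (12, 5) + (14, 7). λ = (7 - 5)/(14 - 12) ≡ 2/2 mod 17. 2⁻¹ ≡ 9 (mod 17), so λ ≡ 1.
  x = λ² - 12 - 14 = 1 - 26 ≡ 9; y = λ·(12 - 9) - 5 ≡ 15. → (9, 15)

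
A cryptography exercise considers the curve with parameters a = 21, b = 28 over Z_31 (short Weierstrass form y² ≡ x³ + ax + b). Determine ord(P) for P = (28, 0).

2

2P: (28, 0) + (28, 0): same x and y₁ ≡ -y₂, so the sum is the point at infinity.
2P = the point at infinity, so the order is 2.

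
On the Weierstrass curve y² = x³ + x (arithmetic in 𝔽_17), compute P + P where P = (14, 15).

(4, 0)

tangent at (14, 15): λ = (3·14² + 1)/(2·15) ≡ 11/13. 13⁻¹ ≡ 4 (mod 17), so λ ≡ 11·4 ≡ 10.
  x = λ² - 14 - 14 = 100 - 28 ≡ 4; y = λ·(14 - 4) - 15 ≡ 0. → (4, 0)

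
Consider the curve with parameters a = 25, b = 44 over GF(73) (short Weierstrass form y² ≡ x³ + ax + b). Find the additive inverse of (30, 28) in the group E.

(30, 45)

-(30, 28) = (30, -28 mod 73) = (30, 45).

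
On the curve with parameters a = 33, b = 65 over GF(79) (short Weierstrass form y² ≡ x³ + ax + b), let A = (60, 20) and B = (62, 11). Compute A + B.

(60, 20) + (62, 11). λ = (11 - 20)/(62 - 60) ≡ 70/2 mod 79. 2⁻¹ ≡ 40 (mod 79), so λ ≡ 35.
  x = λ² - 60 - 62 = 1225 - 122 ≡ 76; y = λ·(60 - 76) - 20 ≡ 52. → (76, 52)

(76, 52)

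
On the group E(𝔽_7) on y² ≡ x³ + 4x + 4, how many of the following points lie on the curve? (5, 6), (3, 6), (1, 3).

2

(5, 6): 6² ≡ 1, rhs ≡ 2 → off.
(3, 6): 6² ≡ 1, rhs ≡ 1 → on.
(1, 3): 3² ≡ 2, rhs ≡ 2 → on.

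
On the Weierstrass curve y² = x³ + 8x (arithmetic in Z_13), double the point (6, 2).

(10, 12)

tangent at (6, 2): λ = (3·6² + 8)/(2·2) ≡ 12/4. 4⁻¹ ≡ 10 (mod 13) since 4·10 = 40 ≡ 1, so λ ≡ 12·10 ≡ 3.
  x = λ² - 6 - 6 = 9 - 12 ≡ 10; y = λ·(6 - 10) - 2 ≡ 12. → (10, 12)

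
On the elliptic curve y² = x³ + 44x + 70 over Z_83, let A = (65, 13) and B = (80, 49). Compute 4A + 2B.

First 4A:
Double-and-add on 4 = (100)₂. Start with A = (65, 13) for the leading 1-bit.
double: tangent at (65, 13): λ = (3·65² + 44)/(2·13) ≡ 20/26. 26⁻¹ ≡ 16 (mod 83) since 26·16 = 416 ≡ 1, so λ ≡ 20·16 ≡ 71.
  x = λ² - 65 - 65 = 5041 - 130 ≡ 14; y = λ·(65 - 14) - 13 ≡ 39. → (14, 39)
double: tangent at (14, 39): λ = (3·14² + 44)/(2·39) ≡ 51/78. 78⁻¹ ≡ 33 (mod 83), so λ ≡ 51·33 ≡ 23.
  x = λ² - 14 - 14 = 529 - 28 ≡ 3; y = λ·(14 - 3) - 39 ≡ 48. → (3, 48)
4A = (3, 48).
Next 2B:
Repeated addition: build up to 2B.
2B: tangent at (80, 49): λ = (3·80² + 44)/(2·49) ≡ 71/15. 15⁻¹ ≡ 72 (mod 83) since 15·72 = 1080 ≡ 1, so λ ≡ 71·72 ≡ 49.
  x = λ² - 80 - 80 = 2401 - 160 ≡ 0; y = λ·(80 - 0) - 49 ≡ 53. → (0, 53)
2B = (0, 53).
Finally 4A + 2B:
(3, 48) + (0, 53). λ = (53 - 48)/(0 - 3) ≡ 5/80 mod 83. 80⁻¹ ≡ 55 (mod 83), so λ ≡ 26.
  x = λ² - 3 - 0 = 676 - 3 ≡ 9; y = λ·(3 - 9) - 48 ≡ 45. → (9, 45)

(9, 45)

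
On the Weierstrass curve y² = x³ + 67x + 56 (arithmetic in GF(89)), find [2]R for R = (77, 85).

tangent at (77, 85): λ = (3·77² + 67)/(2·85) ≡ 54/81. 81⁻¹ ≡ 11 (mod 89), so λ ≡ 54·11 ≡ 60.
  x = λ² - 77 - 77 = 3600 - 154 ≡ 64; y = λ·(77 - 64) - 85 ≡ 72. → (64, 72)

(64, 72)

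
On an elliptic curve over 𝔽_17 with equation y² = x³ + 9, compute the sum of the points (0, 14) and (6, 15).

(0, 14) + (6, 15). λ = (15 - 14)/(6 - 0) ≡ 1/6 mod 17. 6⁻¹ ≡ 3 (mod 17) since 6·3 = 18 ≡ 1, so λ ≡ 3.
  x = λ² - 0 - 6 = 9 - 6 ≡ 3; y = λ·(0 - 3) - 14 ≡ 11. → (3, 11)

(3, 11)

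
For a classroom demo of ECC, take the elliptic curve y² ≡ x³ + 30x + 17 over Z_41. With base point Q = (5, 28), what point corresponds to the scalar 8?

Double-and-add on 8 = (1000)₂. Start with Q = (5, 28) for the leading 1-bit.
double: tangent at (5, 28): λ = (3·5² + 30)/(2·28) ≡ 23/15. 15⁻¹ ≡ 11 (mod 41) since 15·11 = 165 ≡ 1, so λ ≡ 23·11 ≡ 7.
  x = λ² - 5 - 5 = 49 - 10 ≡ 39; y = λ·(5 - 39) - 28 ≡ 21. → (39, 21)
double: tangent at (39, 21): λ = (3·39² + 30)/(2·21) ≡ 1/1. 1⁻¹ ≡ 1 (mod 41), so λ ≡ 1·1 ≡ 1.
  x = λ² - 39 - 39 = 1 - 78 ≡ 5; y = λ·(39 - 5) - 21 ≡ 13. → (5, 13)
double: tangent at (5, 13): λ = (3·5² + 30)/(2·13) ≡ 23/26. 26⁻¹ ≡ 30 (mod 41), so λ ≡ 23·30 ≡ 34.
  x = λ² - 5 - 5 = 1156 - 10 ≡ 39; y = λ·(5 - 39) - 13 ≡ 20. → (39, 20)

(39, 20)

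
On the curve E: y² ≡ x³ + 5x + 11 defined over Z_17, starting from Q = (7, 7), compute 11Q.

(7, 10)

Double-and-add on 11 = (1011)₂. Start with Q = (7, 7) for the leading 1-bit.
double: tangent at (7, 7): λ = (3·7² + 5)/(2·7) ≡ 16/14. 14⁻¹ ≡ 11 (mod 17), so λ ≡ 16·11 ≡ 6.
  x = λ² - 7 - 7 = 36 - 14 ≡ 5; y = λ·(7 - 5) - 7 ≡ 5. → (5, 5)
double: tangent at (5, 5): λ = (3·5² + 5)/(2·5) ≡ 12/10. 10⁻¹ ≡ 12 (mod 17), so λ ≡ 12·12 ≡ 8.
  x = λ² - 5 - 5 = 64 - 10 ≡ 3; y = λ·(5 - 3) - 5 ≡ 11. → (3, 11)
add Q: (3, 11) + (7, 7). λ = (7 - 11)/(7 - 3) ≡ 13/4 mod 17. 4⁻¹ ≡ 13 (mod 17), so λ ≡ 16.
  x = λ² - 3 - 7 = 256 - 10 ≡ 8; y = λ·(3 - 8) - 11 ≡ 11. → (8, 11)
double: tangent at (8, 11): λ = (3·8² + 5)/(2·11) ≡ 10/5. 5⁻¹ ≡ 7 (mod 17) since 5·7 = 35 ≡ 1, so λ ≡ 10·7 ≡ 2.
  x = λ² - 8 - 8 = 4 - 16 ≡ 5; y = λ·(8 - 5) - 11 ≡ 12. → (5, 12)
add Q: (5, 12) + (7, 7). λ = (7 - 12)/(7 - 5) ≡ 12/2 mod 17. 2⁻¹ ≡ 9 (mod 17) since 2·9 = 18 ≡ 1, so λ ≡ 6.
  x = λ² - 5 - 7 = 36 - 12 ≡ 7; y = λ·(5 - 7) - 12 ≡ 10. → (7, 10)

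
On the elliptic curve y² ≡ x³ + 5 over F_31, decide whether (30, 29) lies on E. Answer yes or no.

y² = 29² ≡ 4; x³ + 0x + 5 = 27005 ≡ 4 (mod 31). 4 = 4.

yes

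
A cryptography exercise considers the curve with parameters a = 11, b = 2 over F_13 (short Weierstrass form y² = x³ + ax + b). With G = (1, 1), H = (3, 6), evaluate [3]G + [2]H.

First 3G:
Repeated addition: build up to 3G.
2G: tangent at (1, 1): λ = (3·1² + 11)/(2·1) ≡ 1/2. 2⁻¹ ≡ 7 (mod 13) since 2·7 = 14 ≡ 1, so λ ≡ 1·7 ≡ 7.
  x = λ² - 1 - 1 = 49 - 2 ≡ 8; y = λ·(1 - 8) - 1 ≡ 2. → (8, 2)
3G: (8, 2) + (1, 1). λ = (1 - 2)/(1 - 8) ≡ 12/6 mod 13. 6⁻¹ ≡ 11 (mod 13) since 6·11 = 66 ≡ 1, so λ ≡ 2.
  x = λ² - 8 - 1 = 4 - 9 ≡ 8; y = λ·(8 - 8) - 2 ≡ 11. → (8, 11)
3G = (8, 11).
Next 2H:
Repeated addition: build up to 2H.
2H: tangent at (3, 6): λ = (3·3² + 11)/(2·6) ≡ 12/12. 12⁻¹ ≡ 12 (mod 13) since 12·12 = 144 ≡ 1, so λ ≡ 12·12 ≡ 1.
  x = λ² - 3 - 3 = 1 - 6 ≡ 8; y = λ·(3 - 8) - 6 ≡ 2. → (8, 2)
2H = (8, 2).
Finally 3G + 2H:
(8, 11) + (8, 2): same x and y₁ ≡ -y₂, so the sum is O.

O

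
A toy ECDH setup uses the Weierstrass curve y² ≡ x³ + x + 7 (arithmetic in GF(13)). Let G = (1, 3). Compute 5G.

(9, 11)

Double-and-add on 5 = (101)₂. Start with G = (1, 3) for the leading 1-bit.
double: tangent at (1, 3): λ = (3·1² + 1)/(2·3) ≡ 4/6. 6⁻¹ ≡ 11 (mod 13), so λ ≡ 4·11 ≡ 5.
  x = λ² - 1 - 1 = 25 - 2 ≡ 10; y = λ·(1 - 10) - 3 ≡ 4. → (10, 4)
double: tangent at (10, 4): λ = (3·10² + 1)/(2·4) ≡ 2/8. 8⁻¹ ≡ 5 (mod 13), so λ ≡ 2·5 ≡ 10.
  x = λ² - 10 - 10 = 100 - 20 ≡ 2; y = λ·(10 - 2) - 4 ≡ 11. → (2, 11)
add G: (2, 11) + (1, 3). λ = (3 - 11)/(1 - 2) ≡ 5/12 mod 13. 12⁻¹ ≡ 12 (mod 13) since 12·12 = 144 ≡ 1, so λ ≡ 8.
  x = λ² - 2 - 1 = 64 - 3 ≡ 9; y = λ·(2 - 9) - 11 ≡ 11. → (9, 11)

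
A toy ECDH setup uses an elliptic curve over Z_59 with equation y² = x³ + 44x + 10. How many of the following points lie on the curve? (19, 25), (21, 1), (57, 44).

1

(19, 25): 25² ≡ 35, rhs ≡ 35 → on.
(21, 1): 1² ≡ 1, rhs ≡ 47 → off.
(57, 44): 44² ≡ 48, rhs ≡ 32 → off.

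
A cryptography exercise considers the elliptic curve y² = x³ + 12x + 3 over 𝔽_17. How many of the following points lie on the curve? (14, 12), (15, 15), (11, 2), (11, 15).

3

(14, 12): 12² ≡ 8, rhs ≡ 8 → on.
(15, 15): 15² ≡ 4, rhs ≡ 5 → off.
(11, 2): 2² ≡ 4, rhs ≡ 4 → on.
(11, 15): 15² ≡ 4, rhs ≡ 4 → on.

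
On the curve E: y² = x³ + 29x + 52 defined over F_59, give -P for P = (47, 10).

-(47, 10) = (47, -10 mod 59) = (47, 49).

(47, 49)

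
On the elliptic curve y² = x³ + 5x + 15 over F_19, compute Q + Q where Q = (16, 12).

(12, 6)

tangent at (16, 12): λ = (3·16² + 5)/(2·12) ≡ 13/5. 5⁻¹ ≡ 4 (mod 19), so λ ≡ 13·4 ≡ 14.
  x = λ² - 16 - 16 = 196 - 32 ≡ 12; y = λ·(16 - 12) - 12 ≡ 6. → (12, 6)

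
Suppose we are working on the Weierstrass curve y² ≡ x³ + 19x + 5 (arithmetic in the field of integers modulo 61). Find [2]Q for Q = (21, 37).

tangent at (21, 37): λ = (3·21² + 19)/(2·37) ≡ 0/13. 13⁻¹ ≡ 47 (mod 61) since 13·47 = 611 ≡ 1, so λ ≡ 0·47 ≡ 0.
  x = λ² - 21 - 21 = 0 - 42 ≡ 19; y = λ·(21 - 19) - 37 ≡ 24. → (19, 24)

(19, 24)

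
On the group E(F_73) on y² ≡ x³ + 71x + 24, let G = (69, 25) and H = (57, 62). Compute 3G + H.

First 3G:
Repeated addition: build up to 3G.
2G: tangent at (69, 25): λ = (3·69² + 71)/(2·25) ≡ 46/50. 50⁻¹ ≡ 19 (mod 73) since 50·19 = 950 ≡ 1, so λ ≡ 46·19 ≡ 71.
  x = λ² - 69 - 69 = 5041 - 138 ≡ 12; y = λ·(69 - 12) - 25 ≡ 7. → (12, 7)
3G: (12, 7) + (69, 25). λ = (25 - 7)/(69 - 12) ≡ 18/57 mod 73. 57⁻¹ ≡ 41 (mod 73) since 57·41 = 2337 ≡ 1, so λ ≡ 8.
  x = λ² - 12 - 69 = 64 - 81 ≡ 56; y = λ·(12 - 56) - 7 ≡ 6. → (56, 6)
3G = (56, 6).
Finally 3G + H:
(56, 6) + (57, 62). λ = (62 - 6)/(57 - 56) ≡ 56/1 mod 73. 1⁻¹ ≡ 1 (mod 73) since 1·1 = 1 ≡ 1, so λ ≡ 56.
  x = λ² - 56 - 57 = 3136 - 113 ≡ 30; y = λ·(56 - 30) - 6 ≡ 63. → (30, 63)

(30, 63)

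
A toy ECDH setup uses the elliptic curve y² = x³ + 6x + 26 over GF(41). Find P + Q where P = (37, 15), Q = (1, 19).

(37, 15) + (1, 19). λ = (19 - 15)/(1 - 37) ≡ 4/5 mod 41. 5⁻¹ ≡ 33 (mod 41) since 5·33 = 165 ≡ 1, so λ ≡ 9.
  x = λ² - 37 - 1 = 81 - 38 ≡ 2; y = λ·(37 - 2) - 15 ≡ 13. → (2, 13)

(2, 13)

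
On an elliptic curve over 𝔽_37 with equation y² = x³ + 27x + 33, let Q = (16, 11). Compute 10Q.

Repeated addition: build up to 10Q.
2Q: tangent at (16, 11): λ = (3·16² + 27)/(2·11) ≡ 18/22. 22⁻¹ ≡ 32 (mod 37), so λ ≡ 18·32 ≡ 21.
  x = λ² - 16 - 16 = 441 - 32 ≡ 2; y = λ·(16 - 2) - 11 ≡ 24. → (2, 24)
3Q: (2, 24) + (16, 11). λ = (11 - 24)/(16 - 2) ≡ 24/14 mod 37. 14⁻¹ ≡ 8 (mod 37) since 14·8 = 112 ≡ 1, so λ ≡ 7.
  x = λ² - 2 - 16 = 49 - 18 ≡ 31; y = λ·(2 - 31) - 24 ≡ 32. → (31, 32)
4Q: (31, 32) + (16, 11). λ = (11 - 32)/(16 - 31) ≡ 16/22 mod 37. 22⁻¹ ≡ 32 (mod 37), so λ ≡ 31.
  x = λ² - 31 - 16 = 961 - 47 ≡ 26; y = λ·(31 - 26) - 32 ≡ 12. → (26, 12)
5Q: (26, 12) + (16, 11). λ = (11 - 12)/(16 - 26) ≡ 36/27 mod 37. 27⁻¹ ≡ 11 (mod 37) since 27·11 = 297 ≡ 1, so λ ≡ 26.
  x = λ² - 26 - 16 = 676 - 42 ≡ 5; y = λ·(26 - 5) - 12 ≡ 16. → (5, 16)
6Q: (5, 16) + (16, 11). λ = (11 - 16)/(16 - 5) ≡ 32/11 mod 37. 11⁻¹ ≡ 27 (mod 37), so λ ≡ 13.
  x = λ² - 5 - 16 = 169 - 21 ≡ 0; y = λ·(5 - 0) - 16 ≡ 12. → (0, 12)
7Q: (0, 12) + (16, 11). λ = (11 - 12)/(16 - 0) ≡ 36/16 mod 37. 16⁻¹ ≡ 7 (mod 37), so λ ≡ 30.
  x = λ² - 0 - 16 = 900 - 16 ≡ 33; y = λ·(0 - 33) - 12 ≡ 34. → (33, 34)
8Q: (33, 34) + (16, 11). λ = (11 - 34)/(16 - 33) ≡ 14/20 mod 37. 20⁻¹ ≡ 13 (mod 37) since 20·13 = 260 ≡ 1, so λ ≡ 34.
  x = λ² - 33 - 16 = 1156 - 49 ≡ 34; y = λ·(33 - 34) - 34 ≡ 6. → (34, 6)
9Q: (34, 6) + (16, 11). λ = (11 - 6)/(16 - 34) ≡ 5/19 mod 37. 19⁻¹ ≡ 2 (mod 37), so λ ≡ 10.
  x = λ² - 34 - 16 = 100 - 50 ≡ 13; y = λ·(34 - 13) - 6 ≡ 19. → (13, 19)
10Q: (13, 19) + (16, 11). λ = (11 - 19)/(16 - 13) ≡ 29/3 mod 37. 3⁻¹ ≡ 25 (mod 37), so λ ≡ 22.
  x = λ² - 13 - 16 = 484 - 29 ≡ 11; y = λ·(13 - 11) - 19 ≡ 25. → (11, 25)

(11, 25)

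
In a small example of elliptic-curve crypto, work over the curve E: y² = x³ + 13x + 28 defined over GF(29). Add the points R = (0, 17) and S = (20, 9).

(0, 17) + (20, 9). λ = (9 - 17)/(20 - 0) ≡ 21/20 mod 29. 20⁻¹ ≡ 16 (mod 29), so λ ≡ 17.
  x = λ² - 0 - 20 = 289 - 20 ≡ 8; y = λ·(0 - 8) - 17 ≡ 21. → (8, 21)

(8, 21)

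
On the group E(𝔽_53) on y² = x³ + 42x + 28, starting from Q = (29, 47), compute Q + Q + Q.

Repeated addition: build up to 3Q.
2Q: tangent at (29, 47): λ = (3·29² + 42)/(2·47) ≡ 21/41. 41⁻¹ ≡ 22 (mod 53), so λ ≡ 21·22 ≡ 38.
  x = λ² - 29 - 29 = 1444 - 58 ≡ 8; y = λ·(29 - 8) - 47 ≡ 9. → (8, 9)
3Q: (8, 9) + (29, 47). λ = (47 - 9)/(29 - 8) ≡ 38/21 mod 53. 21⁻¹ ≡ 48 (mod 53), so λ ≡ 22.
  x = λ² - 8 - 29 = 484 - 37 ≡ 23; y = λ·(8 - 23) - 9 ≡ 32. → (23, 32)

(23, 32)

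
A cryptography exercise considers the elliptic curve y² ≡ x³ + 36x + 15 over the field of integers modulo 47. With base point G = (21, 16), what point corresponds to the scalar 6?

Repeated addition: build up to 6G.
2G: tangent at (21, 16): λ = (3·21² + 36)/(2·16) ≡ 43/32. 32⁻¹ ≡ 25 (mod 47) since 32·25 = 800 ≡ 1, so λ ≡ 43·25 ≡ 41.
  x = λ² - 21 - 21 = 1681 - 42 ≡ 41; y = λ·(21 - 41) - 16 ≡ 10. → (41, 10)
3G: (41, 10) + (21, 16). λ = (16 - 10)/(21 - 41) ≡ 6/27 mod 47. 27⁻¹ ≡ 7 (mod 47), so λ ≡ 42.
  x = λ² - 41 - 21 = 1764 - 62 ≡ 10; y = λ·(41 - 10) - 10 ≡ 23. → (10, 23)
4G: (10, 23) + (21, 16). λ = (16 - 23)/(21 - 10) ≡ 40/11 mod 47. 11⁻¹ ≡ 30 (mod 47), so λ ≡ 25.
  x = λ² - 10 - 21 = 625 - 31 ≡ 30; y = λ·(10 - 30) - 23 ≡ 41. → (30, 41)
5G: (30, 41) + (21, 16). λ = (16 - 41)/(21 - 30) ≡ 22/38 mod 47. 38⁻¹ ≡ 26 (mod 47), so λ ≡ 8.
  x = λ² - 30 - 21 = 64 - 51 ≡ 13; y = λ·(30 - 13) - 41 ≡ 1. → (13, 1)
6G: (13, 1) + (21, 16). λ = (16 - 1)/(21 - 13) ≡ 15/8 mod 47. 8⁻¹ ≡ 6 (mod 47), so λ ≡ 43.
  x = λ² - 13 - 21 = 1849 - 34 ≡ 29; y = λ·(13 - 29) - 1 ≡ 16. → (29, 16)

(29, 16)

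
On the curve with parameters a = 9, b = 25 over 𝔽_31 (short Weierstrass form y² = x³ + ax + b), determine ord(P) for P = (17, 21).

2P: tangent at (17, 21): λ = (3·17² + 9)/(2·21) ≡ 8/11. 11⁻¹ ≡ 17 (mod 31), so λ ≡ 8·17 ≡ 12.
  x = λ² - 17 - 17 = 144 - 34 ≡ 17; y = λ·(17 - 17) - 21 ≡ 10. → (17, 10)
3P: (17, 10) + (17, 21): same x and y₁ ≡ -y₂, so the sum is ∞.
3P = ∞, so the order is 3.

3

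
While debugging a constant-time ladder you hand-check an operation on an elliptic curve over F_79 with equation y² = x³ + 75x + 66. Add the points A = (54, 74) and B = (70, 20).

(54, 74) + (70, 20). λ = (20 - 74)/(70 - 54) ≡ 25/16 mod 79. 16⁻¹ ≡ 5 (mod 79) since 16·5 = 80 ≡ 1, so λ ≡ 46.
  x = λ² - 54 - 70 = 2116 - 124 ≡ 17; y = λ·(54 - 17) - 74 ≡ 48. → (17, 48)

(17, 48)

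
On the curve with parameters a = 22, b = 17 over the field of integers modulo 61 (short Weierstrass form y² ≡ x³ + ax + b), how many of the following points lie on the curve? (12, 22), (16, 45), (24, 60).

2

(12, 22): 22² ≡ 57, rhs ≡ 57 → on.
(16, 45): 45² ≡ 12, rhs ≡ 12 → on.
(24, 60): 60² ≡ 1, rhs ≡ 34 → off.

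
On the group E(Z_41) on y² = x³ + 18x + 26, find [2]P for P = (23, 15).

(18, 27)

tangent at (23, 15): λ = (3·23² + 18)/(2·15) ≡ 6/30. 30⁻¹ ≡ 26 (mod 41), so λ ≡ 6·26 ≡ 33.
  x = λ² - 23 - 23 = 1089 - 46 ≡ 18; y = λ·(23 - 18) - 15 ≡ 27. → (18, 27)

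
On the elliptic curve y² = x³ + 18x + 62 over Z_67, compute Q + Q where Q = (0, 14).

(24, 28)

tangent at (0, 14): λ = (3·0² + 18)/(2·14) ≡ 18/28. 28⁻¹ ≡ 12 (mod 67), so λ ≡ 18·12 ≡ 15.
  x = λ² - 0 - 0 = 225 - 0 ≡ 24; y = λ·(0 - 24) - 14 ≡ 28. → (24, 28)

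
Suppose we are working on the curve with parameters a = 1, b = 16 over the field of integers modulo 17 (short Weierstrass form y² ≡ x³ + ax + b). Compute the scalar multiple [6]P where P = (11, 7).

Repeated addition: build up to 6P.
2P: tangent at (11, 7): λ = (3·11² + 1)/(2·7) ≡ 7/14. 14⁻¹ ≡ 11 (mod 17), so λ ≡ 7·11 ≡ 9.
  x = λ² - 11 - 11 = 81 - 22 ≡ 8; y = λ·(11 - 8) - 7 ≡ 3. → (8, 3)
3P: (8, 3) + (11, 7). λ = (7 - 3)/(11 - 8) ≡ 4/3 mod 17. 3⁻¹ ≡ 6 (mod 17) since 3·6 = 18 ≡ 1, so λ ≡ 7.
  x = λ² - 8 - 11 = 49 - 19 ≡ 13; y = λ·(8 - 13) - 3 ≡ 13. → (13, 13)
4P: (13, 13) + (11, 7). λ = (7 - 13)/(11 - 13) ≡ 11/15 mod 17. 15⁻¹ ≡ 8 (mod 17) since 15·8 = 120 ≡ 1, so λ ≡ 3.
  x = λ² - 13 - 11 = 9 - 24 ≡ 2; y = λ·(13 - 2) - 13 ≡ 3. → (2, 3)
5P: (2, 3) + (11, 7). λ = (7 - 3)/(11 - 2) ≡ 4/9 mod 17. 9⁻¹ ≡ 2 (mod 17) since 9·2 = 18 ≡ 1, so λ ≡ 8.
  x = λ² - 2 - 11 = 64 - 13 ≡ 0; y = λ·(2 - 0) - 3 ≡ 13. → (0, 13)
6P: (0, 13) + (11, 7). λ = (7 - 13)/(11 - 0) ≡ 11/11 mod 17. 11⁻¹ ≡ 14 (mod 17) since 11·14 = 154 ≡ 1, so λ ≡ 1.
  x = λ² - 0 - 11 = 1 - 11 ≡ 7; y = λ·(0 - 7) - 13 ≡ 14. → (7, 14)

(7, 14)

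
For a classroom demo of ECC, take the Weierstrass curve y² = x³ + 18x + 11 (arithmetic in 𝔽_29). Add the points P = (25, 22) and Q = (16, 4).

(25, 22) + (16, 4). λ = (4 - 22)/(16 - 25) ≡ 11/20 mod 29. 20⁻¹ ≡ 16 (mod 29) since 20·16 = 320 ≡ 1, so λ ≡ 2.
  x = λ² - 25 - 16 = 4 - 41 ≡ 21; y = λ·(25 - 21) - 22 ≡ 15. → (21, 15)

(21, 15)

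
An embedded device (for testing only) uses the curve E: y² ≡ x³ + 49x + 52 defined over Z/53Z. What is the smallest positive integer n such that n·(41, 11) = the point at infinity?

12

2P: tangent at (41, 11): λ = (3·41² + 49)/(2·11) ≡ 4/22. 22⁻¹ ≡ 41 (mod 53), so λ ≡ 4·41 ≡ 5.
  x = λ² - 41 - 41 = 25 - 82 ≡ 49; y = λ·(41 - 49) - 11 ≡ 2. → (49, 2)
3P: (49, 2) + (41, 11). λ = (11 - 2)/(41 - 49) ≡ 9/45 mod 53. 45⁻¹ ≡ 33 (mod 53), so λ ≡ 32.
  x = λ² - 49 - 41 = 1024 - 90 ≡ 33; y = λ·(49 - 33) - 2 ≡ 33. → (33, 33)
4P: (33, 33) + (41, 11). λ = (11 - 33)/(41 - 33) ≡ 31/8 mod 53. 8⁻¹ ≡ 20 (mod 53) since 8·20 = 160 ≡ 1, so λ ≡ 37.
  x = λ² - 33 - 41 = 1369 - 74 ≡ 23; y = λ·(33 - 23) - 33 ≡ 19. → (23, 19)
5P: (23, 19) + (41, 11). λ = (11 - 19)/(41 - 23) ≡ 45/18 mod 53. 18⁻¹ ≡ 3 (mod 53), so λ ≡ 29.
  x = λ² - 23 - 41 = 841 - 64 ≡ 35; y = λ·(23 - 35) - 19 ≡ 4. → (35, 4)
6P: (35, 4) + (41, 11). λ = (11 - 4)/(41 - 35) ≡ 7/6 mod 53. 6⁻¹ ≡ 9 (mod 53) since 6·9 = 54 ≡ 1, so λ ≡ 10.
  x = λ² - 35 - 41 = 100 - 76 ≡ 24; y = λ·(35 - 24) - 4 ≡ 0. → (24, 0)
7P: (24, 0) + (41, 11). λ = (11 - 0)/(41 - 24) ≡ 11/17 mod 53. 17⁻¹ ≡ 25 (mod 53) since 17·25 = 425 ≡ 1, so λ ≡ 10.
  x = λ² - 24 - 41 = 100 - 65 ≡ 35; y = λ·(24 - 35) - 0 ≡ 49. → (35, 49)
8P: (35, 49) + (41, 11). λ = (11 - 49)/(41 - 35) ≡ 15/6 mod 53. 6⁻¹ ≡ 9 (mod 53), so λ ≡ 29.
  x = λ² - 35 - 41 = 841 - 76 ≡ 23; y = λ·(35 - 23) - 49 ≡ 34. → (23, 34)
9P: (23, 34) + (41, 11). λ = (11 - 34)/(41 - 23) ≡ 30/18 mod 53. 18⁻¹ ≡ 3 (mod 53), so λ ≡ 37.
  x = λ² - 23 - 41 = 1369 - 64 ≡ 33; y = λ·(23 - 33) - 34 ≡ 20. → (33, 20)
10P: (33, 20) + (41, 11). λ = (11 - 20)/(41 - 33) ≡ 44/8 mod 53. 8⁻¹ ≡ 20 (mod 53), so λ ≡ 32.
  x = λ² - 33 - 41 = 1024 - 74 ≡ 49; y = λ·(33 - 49) - 20 ≡ 51. → (49, 51)
11P: (49, 51) + (41, 11). λ = (11 - 51)/(41 - 49) ≡ 13/45 mod 53. 45⁻¹ ≡ 33 (mod 53) since 45·33 = 1485 ≡ 1, so λ ≡ 5.
  x = λ² - 49 - 41 = 25 - 90 ≡ 41; y = λ·(49 - 41) - 51 ≡ 42. → (41, 42)
12P: (41, 42) + (41, 11): same x and y₁ ≡ -y₂, so the sum is the point at infinity.
12P = the point at infinity, so the order is 12.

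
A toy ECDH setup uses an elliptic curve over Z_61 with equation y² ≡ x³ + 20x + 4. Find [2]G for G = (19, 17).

tangent at (19, 17): λ = (3·19² + 20)/(2·17) ≡ 5/34. 34⁻¹ ≡ 9 (mod 61), so λ ≡ 5·9 ≡ 45.
  x = λ² - 19 - 19 = 2025 - 38 ≡ 35; y = λ·(19 - 35) - 17 ≡ 56. → (35, 56)

(35, 56)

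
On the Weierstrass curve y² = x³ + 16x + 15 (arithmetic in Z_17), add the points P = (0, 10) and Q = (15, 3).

(10, 6)

(0, 10) + (15, 3). λ = (3 - 10)/(15 - 0) ≡ 10/15 mod 17. 15⁻¹ ≡ 8 (mod 17), so λ ≡ 12.
  x = λ² - 0 - 15 = 144 - 15 ≡ 10; y = λ·(0 - 10) - 10 ≡ 6. → (10, 6)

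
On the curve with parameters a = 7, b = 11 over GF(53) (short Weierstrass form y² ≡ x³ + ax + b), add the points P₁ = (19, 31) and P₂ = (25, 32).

(37, 19)

(19, 31) + (25, 32). λ = (32 - 31)/(25 - 19) ≡ 1/6 mod 53. 6⁻¹ ≡ 9 (mod 53), so λ ≡ 9.
  x = λ² - 19 - 25 = 81 - 44 ≡ 37; y = λ·(19 - 37) - 31 ≡ 19. → (37, 19)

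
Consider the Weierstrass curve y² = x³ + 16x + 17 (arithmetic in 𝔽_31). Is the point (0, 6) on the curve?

y² = 6² ≡ 5; x³ + 16x + 17 = 17 ≡ 17 (mod 31). 5 ≠ 17.

no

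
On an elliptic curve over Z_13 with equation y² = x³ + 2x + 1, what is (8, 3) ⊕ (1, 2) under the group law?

(8, 3) + (1, 2). λ = (2 - 3)/(1 - 8) ≡ 12/6 mod 13. 6⁻¹ ≡ 11 (mod 13), so λ ≡ 2.
  x = λ² - 8 - 1 = 4 - 9 ≡ 8; y = λ·(8 - 8) - 3 ≡ 10. → (8, 10)

(8, 10)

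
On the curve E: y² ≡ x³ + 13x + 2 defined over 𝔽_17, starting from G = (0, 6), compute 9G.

Double-and-add on 9 = (1001)₂. Start with G = (0, 6) for the leading 1-bit.
double: tangent at (0, 6): λ = (3·0² + 13)/(2·6) ≡ 13/12. 12⁻¹ ≡ 10 (mod 17), so λ ≡ 13·10 ≡ 11.
  x = λ² - 0 - 0 = 121 - 0 ≡ 2; y = λ·(0 - 2) - 6 ≡ 6. → (2, 6)
double: tangent at (2, 6): λ = (3·2² + 13)/(2·6) ≡ 8/12. 12⁻¹ ≡ 10 (mod 17), so λ ≡ 8·10 ≡ 12.
  x = λ² - 2 - 2 = 144 - 4 ≡ 4; y = λ·(2 - 4) - 6 ≡ 4. → (4, 4)
double: tangent at (4, 4): λ = (3·4² + 13)/(2·4) ≡ 10/8. 8⁻¹ ≡ 15 (mod 17), so λ ≡ 10·15 ≡ 14.
  x = λ² - 4 - 4 = 196 - 8 ≡ 1; y = λ·(4 - 1) - 4 ≡ 4. → (1, 4)
add G: (1, 4) + (0, 6). λ = (6 - 4)/(0 - 1) ≡ 2/16 mod 17. 16⁻¹ ≡ 16 (mod 17), so λ ≡ 15.
  x = λ² - 1 - 0 = 225 - 1 ≡ 3; y = λ·(1 - 3) - 4 ≡ 0. → (3, 0)

(3, 0)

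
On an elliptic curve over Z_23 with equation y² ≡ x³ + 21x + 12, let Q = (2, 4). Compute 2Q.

tangent at (2, 4): λ = (3·2² + 21)/(2·4) ≡ 10/8. 8⁻¹ ≡ 3 (mod 23) since 8·3 = 24 ≡ 1, so λ ≡ 10·3 ≡ 7.
  x = λ² - 2 - 2 = 49 - 4 ≡ 22; y = λ·(2 - 22) - 4 ≡ 17. → (22, 17)

(22, 17)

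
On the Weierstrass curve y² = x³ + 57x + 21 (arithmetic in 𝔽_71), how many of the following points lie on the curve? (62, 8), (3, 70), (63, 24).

0

(62, 8): 8² ≡ 64, rhs ≡ 57 → off.
(3, 70): 70² ≡ 1, rhs ≡ 6 → off.
(63, 24): 24² ≡ 8, rhs ≡ 47 → off.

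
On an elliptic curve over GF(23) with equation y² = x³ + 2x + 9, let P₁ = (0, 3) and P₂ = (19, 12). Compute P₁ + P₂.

(22, 12)

(0, 3) + (19, 12). λ = (12 - 3)/(19 - 0) ≡ 9/19 mod 23. 19⁻¹ ≡ 17 (mod 23) since 19·17 = 323 ≡ 1, so λ ≡ 15.
  x = λ² - 0 - 19 = 225 - 19 ≡ 22; y = λ·(0 - 22) - 3 ≡ 12. → (22, 12)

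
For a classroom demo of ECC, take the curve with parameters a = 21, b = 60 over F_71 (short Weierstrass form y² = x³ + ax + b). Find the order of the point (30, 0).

2P: (30, 0) + (30, 0): same x and y₁ ≡ -y₂, so the sum is 𝒪.
2P = 𝒪, so the order is 2.

2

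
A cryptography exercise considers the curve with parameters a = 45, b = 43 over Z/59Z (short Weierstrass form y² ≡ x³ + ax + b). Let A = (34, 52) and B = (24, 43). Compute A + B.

(34, 52) + (24, 43). λ = (43 - 52)/(24 - 34) ≡ 50/49 mod 59. 49⁻¹ ≡ 53 (mod 59), so λ ≡ 54.
  x = λ² - 34 - 24 = 2916 - 58 ≡ 26; y = λ·(34 - 26) - 52 ≡ 26. → (26, 26)

(26, 26)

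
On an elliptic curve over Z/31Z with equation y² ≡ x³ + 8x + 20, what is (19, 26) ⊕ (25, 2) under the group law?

(3, 3)

(19, 26) + (25, 2). λ = (2 - 26)/(25 - 19) ≡ 7/6 mod 31. 6⁻¹ ≡ 26 (mod 31) since 6·26 = 156 ≡ 1, so λ ≡ 27.
  x = λ² - 19 - 25 = 729 - 44 ≡ 3; y = λ·(19 - 3) - 26 ≡ 3. → (3, 3)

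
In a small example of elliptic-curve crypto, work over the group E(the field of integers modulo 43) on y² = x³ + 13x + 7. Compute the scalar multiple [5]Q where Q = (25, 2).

(8, 35)

Double-and-add on 5 = (101)₂. Start with Q = (25, 2) for the leading 1-bit.
double: tangent at (25, 2): λ = (3·25² + 13)/(2·2) ≡ 39/4. 4⁻¹ ≡ 11 (mod 43), so λ ≡ 39·11 ≡ 42.
  x = λ² - 25 - 25 = 1764 - 50 ≡ 37; y = λ·(25 - 37) - 2 ≡ 10. → (37, 10)
double: tangent at (37, 10): λ = (3·37² + 13)/(2·10) ≡ 35/20. 20⁻¹ ≡ 28 (mod 43) since 20·28 = 560 ≡ 1, so λ ≡ 35·28 ≡ 34.
  x = λ² - 37 - 37 = 1156 - 74 ≡ 7; y = λ·(37 - 7) - 10 ≡ 21. → (7, 21)
add Q: (7, 21) + (25, 2). λ = (2 - 21)/(25 - 7) ≡ 24/18 mod 43. 18⁻¹ ≡ 12 (mod 43), so λ ≡ 30.
  x = λ² - 7 - 25 = 900 - 32 ≡ 8; y = λ·(7 - 8) - 21 ≡ 35. → (8, 35)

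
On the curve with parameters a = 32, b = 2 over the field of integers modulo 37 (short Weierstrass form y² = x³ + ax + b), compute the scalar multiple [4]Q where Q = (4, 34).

Repeated addition: build up to 4Q.
2Q: tangent at (4, 34): λ = (3·4² + 32)/(2·34) ≡ 6/31. 31⁻¹ ≡ 6 (mod 37), so λ ≡ 6·6 ≡ 36.
  x = λ² - 4 - 4 = 1296 - 8 ≡ 30; y = λ·(4 - 30) - 34 ≡ 29. → (30, 29)
3Q: (30, 29) + (4, 34). λ = (34 - 29)/(4 - 30) ≡ 5/11 mod 37. 11⁻¹ ≡ 27 (mod 37) since 11·27 = 297 ≡ 1, so λ ≡ 24.
  x = λ² - 30 - 4 = 576 - 34 ≡ 24; y = λ·(30 - 24) - 29 ≡ 4. → (24, 4)
4Q: (24, 4) + (4, 34). λ = (34 - 4)/(4 - 24) ≡ 30/17 mod 37. 17⁻¹ ≡ 24 (mod 37), so λ ≡ 17.
  x = λ² - 24 - 4 = 289 - 28 ≡ 2; y = λ·(24 - 2) - 4 ≡ 0. → (2, 0)

(2, 0)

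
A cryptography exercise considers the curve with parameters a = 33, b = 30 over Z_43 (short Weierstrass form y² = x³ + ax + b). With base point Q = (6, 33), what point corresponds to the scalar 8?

(14, 21)

Repeated addition: build up to 8Q.
2Q: tangent at (6, 33): λ = (3·6² + 33)/(2·33) ≡ 12/23. 23⁻¹ ≡ 15 (mod 43), so λ ≡ 12·15 ≡ 8.
  x = λ² - 6 - 6 = 64 - 12 ≡ 9; y = λ·(6 - 9) - 33 ≡ 29. → (9, 29)
3Q: (9, 29) + (6, 33). λ = (33 - 29)/(6 - 9) ≡ 4/40 mod 43. 40⁻¹ ≡ 14 (mod 43), so λ ≡ 13.
  x = λ² - 9 - 6 = 169 - 15 ≡ 25; y = λ·(9 - 25) - 29 ≡ 21. → (25, 21)
4Q: (25, 21) + (6, 33). λ = (33 - 21)/(6 - 25) ≡ 12/24 mod 43. 24⁻¹ ≡ 9 (mod 43), so λ ≡ 22.
  x = λ² - 25 - 6 = 484 - 31 ≡ 23; y = λ·(25 - 23) - 21 ≡ 23. → (23, 23)
5Q: (23, 23) + (6, 33). λ = (33 - 23)/(6 - 23) ≡ 10/26 mod 43. 26⁻¹ ≡ 5 (mod 43) since 26·5 = 130 ≡ 1, so λ ≡ 7.
  x = λ² - 23 - 6 = 49 - 29 ≡ 20; y = λ·(23 - 20) - 23 ≡ 41. → (20, 41)
6Q: (20, 41) + (6, 33). λ = (33 - 41)/(6 - 20) ≡ 35/29 mod 43. 29⁻¹ ≡ 3 (mod 43) since 29·3 = 87 ≡ 1, so λ ≡ 19.
  x = λ² - 20 - 6 = 361 - 26 ≡ 34; y = λ·(20 - 34) - 41 ≡ 37. → (34, 37)
7Q: (34, 37) + (6, 33). λ = (33 - 37)/(6 - 34) ≡ 39/15 mod 43. 15⁻¹ ≡ 23 (mod 43) since 15·23 = 345 ≡ 1, so λ ≡ 37.
  x = λ² - 34 - 6 = 1369 - 40 ≡ 39; y = λ·(34 - 39) - 37 ≡ 36. → (39, 36)
8Q: (39, 36) + (6, 33). λ = (33 - 36)/(6 - 39) ≡ 40/10 mod 43. 10⁻¹ ≡ 13 (mod 43), so λ ≡ 4.
  x = λ² - 39 - 6 = 16 - 45 ≡ 14; y = λ·(39 - 14) - 36 ≡ 21. → (14, 21)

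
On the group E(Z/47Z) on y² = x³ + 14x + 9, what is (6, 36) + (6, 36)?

(44, 38)

tangent at (6, 36): λ = (3·6² + 14)/(2·36) ≡ 28/25. 25⁻¹ ≡ 32 (mod 47), so λ ≡ 28·32 ≡ 3.
  x = λ² - 6 - 6 = 9 - 12 ≡ 44; y = λ·(6 - 44) - 36 ≡ 38. → (44, 38)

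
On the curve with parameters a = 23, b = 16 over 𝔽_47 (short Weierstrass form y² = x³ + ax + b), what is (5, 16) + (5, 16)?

(26, 46)

tangent at (5, 16): λ = (3·5² + 23)/(2·16) ≡ 4/32. 32⁻¹ ≡ 25 (mod 47), so λ ≡ 4·25 ≡ 6.
  x = λ² - 5 - 5 = 36 - 10 ≡ 26; y = λ·(5 - 26) - 16 ≡ 46. → (26, 46)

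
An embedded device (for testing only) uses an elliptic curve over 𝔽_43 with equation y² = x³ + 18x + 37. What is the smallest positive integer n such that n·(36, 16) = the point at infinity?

2P: tangent at (36, 16): λ = (3·36² + 18)/(2·16) ≡ 36/32. 32⁻¹ ≡ 39 (mod 43), so λ ≡ 36·39 ≡ 28.
  x = λ² - 36 - 36 = 784 - 72 ≡ 24; y = λ·(36 - 24) - 16 ≡ 19. → (24, 19)
3P: (24, 19) + (36, 16). λ = (16 - 19)/(36 - 24) ≡ 40/12 mod 43. 12⁻¹ ≡ 18 (mod 43), so λ ≡ 32.
  x = λ² - 24 - 36 = 1024 - 60 ≡ 18; y = λ·(24 - 18) - 19 ≡ 1. → (18, 1)
4P: (18, 1) + (36, 16). λ = (16 - 1)/(36 - 18) ≡ 15/18 mod 43. 18⁻¹ ≡ 12 (mod 43) since 18·12 = 216 ≡ 1, so λ ≡ 8.
  x = λ² - 18 - 36 = 64 - 54 ≡ 10; y = λ·(18 - 10) - 1 ≡ 20. → (10, 20)
5P: (10, 20) + (36, 16). λ = (16 - 20)/(36 - 10) ≡ 39/26 mod 43. 26⁻¹ ≡ 5 (mod 43) since 26·5 = 130 ≡ 1, so λ ≡ 23.
  x = λ² - 10 - 36 = 529 - 46 ≡ 10; y = λ·(10 - 10) - 20 ≡ 23. → (10, 23)
6P: (10, 23) + (36, 16). λ = (16 - 23)/(36 - 10) ≡ 36/26 mod 43. 26⁻¹ ≡ 5 (mod 43), so λ ≡ 8.
  x = λ² - 10 - 36 = 64 - 46 ≡ 18; y = λ·(10 - 18) - 23 ≡ 42. → (18, 42)
7P: (18, 42) + (36, 16). λ = (16 - 42)/(36 - 18) ≡ 17/18 mod 43. 18⁻¹ ≡ 12 (mod 43), so λ ≡ 32.
  x = λ² - 18 - 36 = 1024 - 54 ≡ 24; y = λ·(18 - 24) - 42 ≡ 24. → (24, 24)
8P: (24, 24) + (36, 16). λ = (16 - 24)/(36 - 24) ≡ 35/12 mod 43. 12⁻¹ ≡ 18 (mod 43), so λ ≡ 28.
  x = λ² - 24 - 36 = 784 - 60 ≡ 36; y = λ·(24 - 36) - 24 ≡ 27. → (36, 27)
9P: (36, 27) + (36, 16): same x and y₁ ≡ -y₂, so the sum is the point at infinity.
9P = the point at infinity, so the order is 9.

9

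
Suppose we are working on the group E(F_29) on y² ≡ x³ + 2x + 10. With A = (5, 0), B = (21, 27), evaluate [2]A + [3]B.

First 2A:
Repeated addition: build up to 2A.
2A: (5, 0) + (5, 0): same x and y₁ ≡ -y₂, so the sum is O.
2A = O.
Next 3B:
Repeated addition: build up to 3B.
2B: tangent at (21, 27): λ = (3·21² + 2)/(2·27) ≡ 20/25. 25⁻¹ ≡ 7 (mod 29) since 25·7 = 175 ≡ 1, so λ ≡ 20·7 ≡ 24.
  x = λ² - 21 - 21 = 576 - 42 ≡ 12; y = λ·(21 - 12) - 27 ≡ 15. → (12, 15)
3B: (12, 15) + (21, 27). λ = (27 - 15)/(21 - 12) ≡ 12/9 mod 29. 9⁻¹ ≡ 13 (mod 29) since 9·13 = 117 ≡ 1, so λ ≡ 11.
  x = λ² - 12 - 21 = 121 - 33 ≡ 1; y = λ·(12 - 1) - 15 ≡ 19. → (1, 19)
3B = (1, 19).
Finally 2A + 3B:
O + (1, 19) = (1, 19) (identity).

(1, 19)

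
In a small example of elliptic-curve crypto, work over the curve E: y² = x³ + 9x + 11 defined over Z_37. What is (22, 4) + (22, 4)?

tangent at (22, 4): λ = (3·22² + 9)/(2·4) ≡ 18/8. 8⁻¹ ≡ 14 (mod 37) since 8·14 = 112 ≡ 1, so λ ≡ 18·14 ≡ 30.
  x = λ² - 22 - 22 = 900 - 44 ≡ 5; y = λ·(22 - 5) - 4 ≡ 25. → (5, 25)

(5, 25)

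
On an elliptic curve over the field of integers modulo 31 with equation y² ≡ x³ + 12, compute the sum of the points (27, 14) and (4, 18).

(27, 14) + (4, 18). λ = (18 - 14)/(4 - 27) ≡ 4/8 mod 31. 8⁻¹ ≡ 4 (mod 31), so λ ≡ 16.
  x = λ² - 27 - 4 = 256 - 31 ≡ 8; y = λ·(27 - 8) - 14 ≡ 11. → (8, 11)

(8, 11)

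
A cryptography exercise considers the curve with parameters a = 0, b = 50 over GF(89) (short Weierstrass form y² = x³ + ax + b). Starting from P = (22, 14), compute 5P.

(20, 29)

Double-and-add on 5 = (101)₂. Start with P = (22, 14) for the leading 1-bit.
double: tangent at (22, 14): λ = (3·22² + 0)/(2·14) ≡ 28/28. 28⁻¹ ≡ 35 (mod 89), so λ ≡ 28·35 ≡ 1.
  x = λ² - 22 - 22 = 1 - 44 ≡ 46; y = λ·(22 - 46) - 14 ≡ 51. → (46, 51)
double: tangent at (46, 51): λ = (3·46² + 0)/(2·51) ≡ 29/13. 13⁻¹ ≡ 48 (mod 89), so λ ≡ 29·48 ≡ 57.
  x = λ² - 46 - 46 = 3249 - 92 ≡ 42; y = λ·(46 - 42) - 51 ≡ 88. → (42, 88)
add P: (42, 88) + (22, 14). λ = (14 - 88)/(22 - 42) ≡ 15/69 mod 89. 69⁻¹ ≡ 40 (mod 89), so λ ≡ 66.
  x = λ² - 42 - 22 = 4356 - 64 ≡ 20; y = λ·(42 - 20) - 88 ≡ 29. → (20, 29)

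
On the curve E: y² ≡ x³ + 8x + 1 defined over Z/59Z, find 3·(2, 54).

Write P = (2, 54).
Repeated addition: build up to 3P.
2P: tangent at (2, 54): λ = (3·2² + 8)/(2·54) ≡ 20/49. 49⁻¹ ≡ 53 (mod 59) since 49·53 = 2597 ≡ 1, so λ ≡ 20·53 ≡ 57.
  x = λ² - 2 - 2 = 3249 - 4 ≡ 0; y = λ·(2 - 0) - 54 ≡ 1. → (0, 1)
3P: (0, 1) + (2, 54). λ = (54 - 1)/(2 - 0) ≡ 53/2 mod 59. 2⁻¹ ≡ 30 (mod 59), so λ ≡ 56.
  x = λ² - 0 - 2 = 3136 - 2 ≡ 7; y = λ·(0 - 7) - 1 ≡ 20. → (7, 20)

(7, 20)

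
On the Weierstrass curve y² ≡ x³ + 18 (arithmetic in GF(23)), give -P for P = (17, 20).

(17, 3)

-(17, 20) = (17, -20 mod 23) = (17, 3).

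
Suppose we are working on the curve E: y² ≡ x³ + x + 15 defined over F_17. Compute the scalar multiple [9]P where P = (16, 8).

(16, 8)

Double-and-add on 9 = (1001)₂. Start with P = (16, 8) for the leading 1-bit.
double: tangent at (16, 8): λ = (3·16² + 1)/(2·8) ≡ 4/16. 16⁻¹ ≡ 16 (mod 17), so λ ≡ 4·16 ≡ 13.
  x = λ² - 16 - 16 = 169 - 32 ≡ 1; y = λ·(16 - 1) - 8 ≡ 0. → (1, 0)
double: (1, 0) + (1, 0): same x and y₁ ≡ -y₂, so the sum is ∞.
double: ∞ + ∞ = ∞ (identity).
add P: ∞ + (16, 8) = (16, 8) (identity).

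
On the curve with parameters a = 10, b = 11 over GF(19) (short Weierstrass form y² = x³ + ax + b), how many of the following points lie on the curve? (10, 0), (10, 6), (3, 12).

1

(10, 0): 0² ≡ 0, rhs ≡ 9 → off.
(10, 6): 6² ≡ 17, rhs ≡ 9 → off.
(3, 12): 12² ≡ 11, rhs ≡ 11 → on.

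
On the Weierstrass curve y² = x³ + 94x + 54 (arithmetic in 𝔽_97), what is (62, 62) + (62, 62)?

tangent at (62, 62): λ = (3·62² + 94)/(2·62) ≡ 83/27. 27⁻¹ ≡ 18 (mod 97) since 27·18 = 486 ≡ 1, so λ ≡ 83·18 ≡ 39.
  x = λ² - 62 - 62 = 1521 - 124 ≡ 39; y = λ·(62 - 39) - 62 ≡ 59. → (39, 59)

(39, 59)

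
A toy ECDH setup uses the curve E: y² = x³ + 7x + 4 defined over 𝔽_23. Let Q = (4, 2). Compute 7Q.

(10, 19)

Double-and-add on 7 = (111)₂. Start with Q = (4, 2) for the leading 1-bit.
double: tangent at (4, 2): λ = (3·4² + 7)/(2·2) ≡ 9/4. 4⁻¹ ≡ 6 (mod 23) since 4·6 = 24 ≡ 1, so λ ≡ 9·6 ≡ 8.
  x = λ² - 4 - 4 = 64 - 8 ≡ 10; y = λ·(4 - 10) - 2 ≡ 19. → (10, 19)
add Q: (10, 19) + (4, 2). λ = (2 - 19)/(4 - 10) ≡ 6/17 mod 23. 17⁻¹ ≡ 19 (mod 23), so λ ≡ 22.
  x = λ² - 10 - 4 = 484 - 14 ≡ 10; y = λ·(10 - 10) - 19 ≡ 4. → (10, 4)
double: tangent at (10, 4): λ = (3·10² + 7)/(2·4) ≡ 8/8. 8⁻¹ ≡ 3 (mod 23), so λ ≡ 8·3 ≡ 1.
  x = λ² - 10 - 10 = 1 - 20 ≡ 4; y = λ·(10 - 4) - 4 ≡ 2. → (4, 2)
add Q: tangent at (4, 2): λ = (3·4² + 7)/(2·2) ≡ 9/4. 4⁻¹ ≡ 6 (mod 23), so λ ≡ 9·6 ≡ 8.
  x = λ² - 4 - 4 = 64 - 8 ≡ 10; y = λ·(4 - 10) - 2 ≡ 19. → (10, 19)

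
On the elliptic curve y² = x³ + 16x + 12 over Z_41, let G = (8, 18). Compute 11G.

Double-and-add on 11 = (1011)₂. Start with G = (8, 18) for the leading 1-bit.
double: tangent at (8, 18): λ = (3·8² + 16)/(2·18) ≡ 3/36. 36⁻¹ ≡ 8 (mod 41), so λ ≡ 3·8 ≡ 24.
  x = λ² - 8 - 8 = 576 - 16 ≡ 27; y = λ·(8 - 27) - 18 ≡ 18. → (27, 18)
double: tangent at (27, 18): λ = (3·27² + 16)/(2·18) ≡ 30/36. 36⁻¹ ≡ 8 (mod 41) since 36·8 = 288 ≡ 1, so λ ≡ 30·8 ≡ 35.
  x = λ² - 27 - 27 = 1225 - 54 ≡ 23; y = λ·(27 - 23) - 18 ≡ 40. → (23, 40)
add G: (23, 40) + (8, 18). λ = (18 - 40)/(8 - 23) ≡ 19/26 mod 41. 26⁻¹ ≡ 30 (mod 41), so λ ≡ 37.
  x = λ² - 23 - 8 = 1369 - 31 ≡ 26; y = λ·(23 - 26) - 40 ≡ 13. → (26, 13)
double: tangent at (26, 13): λ = (3·26² + 16)/(2·13) ≡ 35/26. 26⁻¹ ≡ 30 (mod 41), so λ ≡ 35·30 ≡ 25.
  x = λ² - 26 - 26 = 625 - 52 ≡ 40; y = λ·(26 - 40) - 13 ≡ 6. → (40, 6)
add G: (40, 6) + (8, 18). λ = (18 - 6)/(8 - 40) ≡ 12/9 mod 41. 9⁻¹ ≡ 32 (mod 41) since 9·32 = 288 ≡ 1, so λ ≡ 15.
  x = λ² - 40 - 8 = 225 - 48 ≡ 13; y = λ·(40 - 13) - 6 ≡ 30. → (13, 30)

(13, 30)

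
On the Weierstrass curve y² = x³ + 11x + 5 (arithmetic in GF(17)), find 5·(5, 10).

(5, 10)

Write Q = (5, 10).
Double-and-add on 5 = (101)₂. Start with Q = (5, 10) for the leading 1-bit.
double: tangent at (5, 10): λ = (3·5² + 11)/(2·10) ≡ 1/3. 3⁻¹ ≡ 6 (mod 17), so λ ≡ 1·6 ≡ 6.
  x = λ² - 5 - 5 = 36 - 10 ≡ 9; y = λ·(5 - 9) - 10 ≡ 0. → (9, 0)
double: (9, 0) + (9, 0): same x and y₁ ≡ -y₂, so the sum is 𝒪.
add Q: 𝒪 + (5, 10) = (5, 10) (identity).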